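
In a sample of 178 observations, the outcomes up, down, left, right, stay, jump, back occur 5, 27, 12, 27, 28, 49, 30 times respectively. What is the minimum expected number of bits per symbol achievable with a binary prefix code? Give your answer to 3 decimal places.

2.652 bits/symbol

Probabilities are the counts divided by 178.
Repeatedly combine the two least-probable nodes; the expected code length is the sum of the merged weights.
merge 5/178 + 6/89 → 17/178
merge 17/178 + 27/178 → 22/89
merge 27/178 + 14/89 → 55/178
merge 15/89 + 22/89 → 37/89
merge 49/178 + 55/178 → 52/89
merge 37/89 + 52/89 → 1
L = 17/178 + 22/89 + 55/178 + 37/89 + 52/89 + 1 = 236/89 ≈ 2.652 bits/symbol.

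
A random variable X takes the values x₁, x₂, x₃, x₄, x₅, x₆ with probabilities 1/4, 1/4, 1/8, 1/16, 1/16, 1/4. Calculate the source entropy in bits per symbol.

Each probability is a power of 1/2, so log₂(1/p) is an integer.
H = Σ p·log₂(1/p) = 1/4·2 + 1/4·2 + 1/8·3 + 1/16·4 + 1/16·4 + 1/4·2 = 2.375 bits.

2.375 bits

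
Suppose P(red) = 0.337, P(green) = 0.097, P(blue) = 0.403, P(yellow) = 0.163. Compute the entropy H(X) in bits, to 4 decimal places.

1.8103 bits

H = −Σ pᵢ log₂ pᵢ.
−0.337·log₂(0.337) = 0.5288
−0.097·log₂(0.097) = 0.3265
−0.403·log₂(0.403) = 0.5284
−0.163·log₂(0.163) = 0.4266
Sum ≈ 1.8103 → 1.8103 bits.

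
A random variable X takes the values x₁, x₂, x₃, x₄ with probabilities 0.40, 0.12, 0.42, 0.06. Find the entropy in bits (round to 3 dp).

H = −Σ pᵢ log₂ pᵢ.
−0.40·log₂(0.40) = 0.5288
−0.12·log₂(0.12) = 0.3671
−0.42·log₂(0.42) = 0.5256
−0.06·log₂(0.06) = 0.2435
Sum ≈ 1.6650 → 1.665 bits.

1.665 bits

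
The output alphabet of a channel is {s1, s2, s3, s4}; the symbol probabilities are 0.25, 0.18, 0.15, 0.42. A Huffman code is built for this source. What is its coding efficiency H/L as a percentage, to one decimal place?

98.5%

Entropy H = −Σ p log₂ p ≈ 1.8815 bits.
Huffman merges: 3/20+9/50→33/100; 1/4+33/100→29/50; 21/50+29/50→1. L = 191/100 ≈ 1.9100.
Efficiency = H/L = 1.8815/1.9100 = 98.5%.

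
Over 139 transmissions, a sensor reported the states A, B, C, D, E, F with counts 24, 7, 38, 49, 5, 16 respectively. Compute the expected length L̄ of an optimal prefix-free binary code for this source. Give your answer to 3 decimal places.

2.288 bits/symbol

Probabilities are the counts divided by 139.
Repeatedly combine the two least-probable nodes; the expected code length is the sum of the merged weights.
merge 5/139 + 7/139 → 12/139
merge 12/139 + 16/139 → 28/139
merge 24/139 + 28/139 → 52/139
merge 38/139 + 49/139 → 87/139
merge 52/139 + 87/139 → 1
L = 12/139 + 28/139 + 52/139 + 87/139 + 1 = 318/139 ≈ 2.288 bits/symbol.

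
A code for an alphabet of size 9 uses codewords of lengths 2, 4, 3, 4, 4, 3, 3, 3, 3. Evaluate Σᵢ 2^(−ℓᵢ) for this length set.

1.0625

With common denominator 2^4 = 16: Σ 2^(−ℓᵢ) = 4/16 + 1/16 + 2/16 + 1/16 + 1/16 + 2/16 + 2/16 + 2/16 + 2/16 = 17/16 = 1.0625.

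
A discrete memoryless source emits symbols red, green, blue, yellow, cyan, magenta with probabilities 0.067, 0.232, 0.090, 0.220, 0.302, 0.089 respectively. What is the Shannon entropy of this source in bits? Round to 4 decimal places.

2.3758 bits

H = −Σ pᵢ log₂ pᵢ.
−0.067·log₂(0.067) = 0.2613
−0.232·log₂(0.232) = 0.4890
−0.090·log₂(0.090) = 0.3127
−0.220·log₂(0.220) = 0.4806
−0.302·log₂(0.302) = 0.5217
−0.089·log₂(0.089) = 0.3106
Sum ≈ 2.3758 → 2.3758 bits.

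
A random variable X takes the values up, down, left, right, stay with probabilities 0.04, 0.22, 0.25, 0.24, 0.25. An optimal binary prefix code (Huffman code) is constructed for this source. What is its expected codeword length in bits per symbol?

Repeatedly combine the two least-probable nodes; the expected code length is the sum of the merged weights.
merge 1/25 + 11/50 → 13/50
merge 6/25 + 1/4 → 49/100
merge 1/4 + 13/50 → 51/100
merge 49/100 + 51/100 → 1
L = 13/50 + 49/100 + 51/100 + 1 = 113/50 = 2.26 bits/symbol.

2.26 bits/symbol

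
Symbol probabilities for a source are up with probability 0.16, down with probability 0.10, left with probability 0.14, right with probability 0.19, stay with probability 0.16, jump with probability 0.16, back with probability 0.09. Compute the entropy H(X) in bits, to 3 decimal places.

2.766 bits

H = −Σ pᵢ log₂ pᵢ.
−0.16·log₂(0.16) = 0.4230
−0.10·log₂(0.10) = 0.3322
−0.14·log₂(0.14) = 0.3971
−0.19·log₂(0.19) = 0.4552
−0.16·log₂(0.16) = 0.4230
−0.16·log₂(0.16) = 0.4230
−0.09·log₂(0.09) = 0.3127
Sum ≈ 2.7662 → 2.766 bits.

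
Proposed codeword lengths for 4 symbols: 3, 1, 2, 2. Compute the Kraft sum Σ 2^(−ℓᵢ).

1.125

With common denominator 2^3 = 8: Σ 2^(−ℓᵢ) = 1/8 + 4/8 + 2/8 + 2/8 = 9/8 = 1.125.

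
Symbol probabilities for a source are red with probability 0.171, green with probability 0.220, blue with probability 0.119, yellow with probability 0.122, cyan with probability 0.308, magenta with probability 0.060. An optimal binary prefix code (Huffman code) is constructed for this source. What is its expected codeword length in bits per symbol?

2.472 bits/symbol

Repeatedly combine the two least-probable nodes; the expected code length is the sum of the merged weights.
merge 3/50 + 119/1000 → 179/1000
merge 61/500 + 171/1000 → 293/1000
merge 179/1000 + 11/50 → 399/1000
merge 293/1000 + 77/250 → 601/1000
merge 399/1000 + 601/1000 → 1
L = 179/1000 + 293/1000 + 399/1000 + 601/1000 + 1 = 309/125 = 2.472 bits/symbol.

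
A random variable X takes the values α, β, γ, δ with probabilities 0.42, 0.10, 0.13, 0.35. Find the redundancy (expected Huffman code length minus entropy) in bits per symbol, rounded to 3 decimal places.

0.039 bits

Entropy H = −Σ p log₂ p ≈ 1.7706 bits.
Huffman merges: 1/10+13/100→23/100; 23/100+7/20→29/50; 21/50+29/50→1. L = 181/100 ≈ 1.8100.
L − H = 1.8100 − 1.7706 = 0.039 bits.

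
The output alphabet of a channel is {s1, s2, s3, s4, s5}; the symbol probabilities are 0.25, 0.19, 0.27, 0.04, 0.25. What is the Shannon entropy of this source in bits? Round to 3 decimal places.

2.151 bits

H = −Σ pᵢ log₂ pᵢ.
−0.25·log₂(0.25) = 0.5000
−0.19·log₂(0.19) = 0.4552
−0.27·log₂(0.27) = 0.5100
−0.04·log₂(0.04) = 0.1858
−0.25·log₂(0.25) = 0.5000
Sum ≈ 2.1510 → 2.151 bits.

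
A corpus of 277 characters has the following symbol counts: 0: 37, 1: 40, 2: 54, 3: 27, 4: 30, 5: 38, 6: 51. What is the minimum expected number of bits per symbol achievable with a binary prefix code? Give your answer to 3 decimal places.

Probabilities are the counts divided by 277.
Repeatedly combine the two least-probable nodes; the expected code length is the sum of the merged weights.
merge 27/277 + 30/277 → 57/277
merge 37/277 + 38/277 → 75/277
merge 40/277 + 51/277 → 91/277
merge 54/277 + 57/277 → 111/277
merge 75/277 + 91/277 → 166/277
merge 111/277 + 166/277 → 1
L = 57/277 + 75/277 + 91/277 + 111/277 + 166/277 + 1 = 777/277 ≈ 2.805 bits/symbol.

2.805 bits/symbol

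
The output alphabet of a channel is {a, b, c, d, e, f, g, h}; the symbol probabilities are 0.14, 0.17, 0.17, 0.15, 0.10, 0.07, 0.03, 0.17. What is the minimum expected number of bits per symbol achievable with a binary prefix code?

Repeatedly combine the two least-probable nodes; the expected code length is the sum of the merged weights.
merge 3/100 + 7/100 → 1/10
merge 1/10 + 1/10 → 1/5
merge 7/50 + 3/20 → 29/100
merge 17/100 + 17/100 → 17/50
merge 17/100 + 1/5 → 37/100
merge 29/100 + 17/50 → 63/100
merge 37/100 + 63/100 → 1
L = 1/10 + 1/5 + 29/100 + 17/50 + 37/100 + 63/100 + 1 = 293/100 = 2.93 bits/symbol.

2.93 bits/symbol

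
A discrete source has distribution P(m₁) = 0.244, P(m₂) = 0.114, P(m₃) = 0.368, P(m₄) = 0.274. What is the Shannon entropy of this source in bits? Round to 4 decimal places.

1.8962 bits

H = −Σ pᵢ log₂ pᵢ.
−0.244·log₂(0.244) = 0.4966
−0.114·log₂(0.114) = 0.3571
−0.368·log₂(0.368) = 0.5307
−0.274·log₂(0.274) = 0.5118
Sum ≈ 1.8962 → 1.8962 bits.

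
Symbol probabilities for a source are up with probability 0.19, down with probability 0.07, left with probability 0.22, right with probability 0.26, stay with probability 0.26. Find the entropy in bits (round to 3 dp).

H = −Σ pᵢ log₂ pᵢ.
−0.19·log₂(0.19) = 0.4552
−0.07·log₂(0.07) = 0.2686
−0.22·log₂(0.22) = 0.4806
−0.26·log₂(0.26) = 0.5053
−0.26·log₂(0.26) = 0.5053
Sum ≈ 2.2149 → 2.215 bits.

2.215 bits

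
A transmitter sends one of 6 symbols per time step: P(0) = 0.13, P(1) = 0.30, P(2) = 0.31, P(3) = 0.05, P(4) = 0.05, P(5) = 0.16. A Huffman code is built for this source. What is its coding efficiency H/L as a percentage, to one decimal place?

98.0%

Entropy H = −Σ p log₂ p ≈ 2.2827 bits.
Huffman merges: 1/20+1/20→1/10; 1/10+13/100→23/100; 4/25+23/100→39/100; 3/10+31/100→61/100; 39/100+61/100→1. L = 233/100 ≈ 2.3300.
Efficiency = H/L = 2.2827/2.3300 = 98.0%.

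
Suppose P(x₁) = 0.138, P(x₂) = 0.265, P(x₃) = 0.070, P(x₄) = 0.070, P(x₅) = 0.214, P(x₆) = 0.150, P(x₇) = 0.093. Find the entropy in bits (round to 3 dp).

2.644 bits

H = −Σ pᵢ log₂ pᵢ.
−0.138·log₂(0.138) = 0.3943
−0.265·log₂(0.265) = 0.5077
−0.070·log₂(0.070) = 0.2686
−0.070·log₂(0.070) = 0.2686
−0.214·log₂(0.214) = 0.4760
−0.150·log₂(0.150) = 0.4105
−0.093·log₂(0.093) = 0.3187
Sum ≈ 2.6444 → 2.644 bits.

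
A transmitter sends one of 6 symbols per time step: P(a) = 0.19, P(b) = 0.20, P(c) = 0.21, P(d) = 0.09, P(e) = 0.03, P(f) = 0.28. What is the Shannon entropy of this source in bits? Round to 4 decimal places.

2.3711 bits

H = −Σ pᵢ log₂ pᵢ.
−0.19·log₂(0.19) = 0.4552
−0.20·log₂(0.20) = 0.4644
−0.21·log₂(0.21) = 0.4728
−0.09·log₂(0.09) = 0.3127
−0.03·log₂(0.03) = 0.1518
−0.28·log₂(0.28) = 0.5142
Sum ≈ 2.3711 → 2.3711 bits.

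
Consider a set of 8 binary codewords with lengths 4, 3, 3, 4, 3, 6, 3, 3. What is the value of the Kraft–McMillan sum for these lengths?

0.765625

With common denominator 2^6 = 64: Σ 2^(−ℓᵢ) = 4/64 + 8/64 + 8/64 + 4/64 + 8/64 + 1/64 + 8/64 + 8/64 = 49/64 = 0.765625.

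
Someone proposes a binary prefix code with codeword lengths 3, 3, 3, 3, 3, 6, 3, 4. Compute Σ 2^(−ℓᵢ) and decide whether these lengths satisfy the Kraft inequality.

0.828125; yes

With common denominator 2^6 = 64: Σ 2^(−ℓᵢ) = 8/64 + 8/64 + 8/64 + 8/64 + 8/64 + 1/64 + 8/64 + 4/64 = 53/64 = 0.828125.
Kraft's inequality requires Σ ≤ 1; here Σ = 0.828125 ≤ 1, so such a prefix code exists.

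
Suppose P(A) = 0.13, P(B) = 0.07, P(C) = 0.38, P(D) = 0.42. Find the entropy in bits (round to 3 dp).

1.707 bits

H = −Σ pᵢ log₂ pᵢ.
−0.13·log₂(0.13) = 0.3826
−0.07·log₂(0.07) = 0.2686
−0.38·log₂(0.38) = 0.5305
−0.42·log₂(0.42) = 0.5256
Sum ≈ 1.7073 → 1.707 bits.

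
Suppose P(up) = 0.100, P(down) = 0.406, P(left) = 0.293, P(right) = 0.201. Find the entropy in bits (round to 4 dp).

1.8443 bits

H = −Σ pᵢ log₂ pᵢ.
−0.100·log₂(0.100) = 0.3322
−0.406·log₂(0.406) = 0.5280
−0.293·log₂(0.293) = 0.5189
−0.201·log₂(0.201) = 0.4653
Sum ≈ 1.8443 → 1.8443 bits.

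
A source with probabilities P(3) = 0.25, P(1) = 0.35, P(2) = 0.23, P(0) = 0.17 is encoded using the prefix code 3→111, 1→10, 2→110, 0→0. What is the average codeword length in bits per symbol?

2.31 bits/symbol

L̄ = Σ pᵢ·ℓᵢ = 0.25·3 + 0.35·2 + 0.23·3 + 0.17·1 = 2.31 bits/symbol.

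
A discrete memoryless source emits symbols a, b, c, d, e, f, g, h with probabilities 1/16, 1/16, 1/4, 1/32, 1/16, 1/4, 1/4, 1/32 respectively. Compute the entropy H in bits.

Each probability is a power of 1/2, so log₂(1/p) is an integer.
H = Σ p·log₂(1/p) = 1/16·4 + 1/16·4 + 1/4·2 + 1/32·5 + 1/16·4 + 1/4·2 + 1/4·2 + 1/32·5 = 2.5625 bits.

2.5625 bits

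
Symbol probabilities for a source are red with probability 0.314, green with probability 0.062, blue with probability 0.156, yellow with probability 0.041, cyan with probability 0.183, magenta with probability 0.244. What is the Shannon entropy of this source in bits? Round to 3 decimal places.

2.325 bits

H = −Σ pᵢ log₂ pᵢ.
−0.314·log₂(0.314) = 0.5247
−0.062·log₂(0.062) = 0.2487
−0.156·log₂(0.156) = 0.4181
−0.041·log₂(0.041) = 0.1889
−0.183·log₂(0.183) = 0.4484
−0.244·log₂(0.244) = 0.4966
Sum ≈ 2.3255 → 2.325 bits.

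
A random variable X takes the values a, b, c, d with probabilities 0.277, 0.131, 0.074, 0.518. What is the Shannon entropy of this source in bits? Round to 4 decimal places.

1.6667 bits

H = −Σ pᵢ log₂ pᵢ.
−0.277·log₂(0.277) = 0.5130
−0.131·log₂(0.131) = 0.3841
−0.074·log₂(0.074) = 0.2780
−0.518·log₂(0.518) = 0.4916
Sum ≈ 1.6667 → 1.6667 bits.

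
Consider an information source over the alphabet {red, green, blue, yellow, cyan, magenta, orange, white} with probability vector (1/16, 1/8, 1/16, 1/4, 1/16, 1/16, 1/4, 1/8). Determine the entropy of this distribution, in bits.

2.75 bits

Each probability is a power of 1/2, so log₂(1/p) is an integer.
H = Σ p·log₂(1/p) = 1/16·4 + 1/8·3 + 1/16·4 + 1/4·2 + 1/16·4 + 1/16·4 + 1/4·2 + 1/8·3 = 2.75 bits.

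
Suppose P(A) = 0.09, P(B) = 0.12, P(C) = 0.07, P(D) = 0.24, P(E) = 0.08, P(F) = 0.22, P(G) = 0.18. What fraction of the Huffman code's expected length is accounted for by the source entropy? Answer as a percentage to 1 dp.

98.9%

Entropy H = −Σ p log₂ p ≈ 2.6598 bits.
Huffman merges: 7/100+2/25→3/20; 9/100+3/25→21/100; 3/20+9/50→33/100; 21/100+11/50→43/100; 6/25+33/100→57/100; 43/100+57/100→1. L = 269/100 ≈ 2.6900.
Efficiency = H/L = 2.6598/2.6900 = 98.9%.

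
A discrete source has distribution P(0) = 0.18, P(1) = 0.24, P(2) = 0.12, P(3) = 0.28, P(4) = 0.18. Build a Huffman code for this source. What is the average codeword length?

Repeatedly combine the two least-probable nodes; the expected code length is the sum of the merged weights.
merge 3/25 + 9/50 → 3/10
merge 9/50 + 6/25 → 21/50
merge 7/25 + 3/10 → 29/50
merge 21/50 + 29/50 → 1
L = 3/10 + 21/50 + 29/50 + 1 = 23/10 = 2.3 bits/symbol.

2.3 bits/symbol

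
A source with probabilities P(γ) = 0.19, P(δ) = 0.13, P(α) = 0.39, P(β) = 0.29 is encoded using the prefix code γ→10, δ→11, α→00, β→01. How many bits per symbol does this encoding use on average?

L̄ = Σ pᵢ·ℓᵢ = 0.19·2 + 0.13·2 + 0.39·2 + 0.29·2 = 2 bits/symbol.

2 bits/symbol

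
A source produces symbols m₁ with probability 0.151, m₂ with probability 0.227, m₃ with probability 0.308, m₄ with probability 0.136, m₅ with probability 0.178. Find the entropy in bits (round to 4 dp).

H = −Σ pᵢ log₂ pᵢ.
−0.151·log₂(0.151) = 0.4118
−0.227·log₂(0.227) = 0.4856
−0.308·log₂(0.308) = 0.5233
−0.136·log₂(0.136) = 0.3915
−0.178·log₂(0.178) = 0.4432
Sum ≈ 2.2554 → 2.2554 bits.

2.2554 bits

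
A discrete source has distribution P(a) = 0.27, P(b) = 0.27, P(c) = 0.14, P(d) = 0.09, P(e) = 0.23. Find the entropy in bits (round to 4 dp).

2.2175 bits

H = −Σ pᵢ log₂ pᵢ.
−0.27·log₂(0.27) = 0.5100
−0.27·log₂(0.27) = 0.5100
−0.14·log₂(0.14) = 0.3971
−0.09·log₂(0.09) = 0.3127
−0.23·log₂(0.23) = 0.4877
Sum ≈ 2.2175 → 2.2175 bits.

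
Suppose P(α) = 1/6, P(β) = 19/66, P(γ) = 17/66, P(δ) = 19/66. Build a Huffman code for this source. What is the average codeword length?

2 bits/symbol

Repeatedly combine the two least-probable nodes; the expected code length is the sum of the merged weights.
merge 1/6 + 17/66 → 14/33
merge 19/66 + 19/66 → 19/33
merge 14/33 + 19/33 → 1
L = 14/33 + 19/33 + 1 = 2 bits/symbol.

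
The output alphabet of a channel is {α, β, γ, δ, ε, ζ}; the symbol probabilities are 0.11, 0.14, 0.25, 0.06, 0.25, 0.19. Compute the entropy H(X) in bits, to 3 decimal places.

H = −Σ pᵢ log₂ pᵢ.
−0.11·log₂(0.11) = 0.3503
−0.14·log₂(0.14) = 0.3971
−0.25·log₂(0.25) = 0.5000
−0.06·log₂(0.06) = 0.2435
−0.25·log₂(0.25) = 0.5000
−0.19·log₂(0.19) = 0.4552
Sum ≈ 2.4462 → 2.446 bits.

2.446 bits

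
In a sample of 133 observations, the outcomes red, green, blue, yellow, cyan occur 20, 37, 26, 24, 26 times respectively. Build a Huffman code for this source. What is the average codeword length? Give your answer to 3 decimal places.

Probabilities are the counts divided by 133.
Repeatedly combine the two least-probable nodes; the expected code length is the sum of the merged weights.
merge 20/133 + 24/133 → 44/133
merge 26/133 + 26/133 → 52/133
merge 37/133 + 44/133 → 81/133
merge 52/133 + 81/133 → 1
L = 44/133 + 52/133 + 81/133 + 1 = 310/133 ≈ 2.331 bits/symbol.

2.331 bits/symbol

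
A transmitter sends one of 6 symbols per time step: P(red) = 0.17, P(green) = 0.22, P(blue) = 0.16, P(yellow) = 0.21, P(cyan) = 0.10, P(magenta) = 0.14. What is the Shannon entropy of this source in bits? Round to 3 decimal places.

H = −Σ pᵢ log₂ pᵢ.
−0.17·log₂(0.17) = 0.4346
−0.22·log₂(0.22) = 0.4806
−0.16·log₂(0.16) = 0.4230
−0.21·log₂(0.21) = 0.4728
−0.10·log₂(0.10) = 0.3322
−0.14·log₂(0.14) = 0.3971
Sum ≈ 2.5403 → 2.540 bits.

2.540 bits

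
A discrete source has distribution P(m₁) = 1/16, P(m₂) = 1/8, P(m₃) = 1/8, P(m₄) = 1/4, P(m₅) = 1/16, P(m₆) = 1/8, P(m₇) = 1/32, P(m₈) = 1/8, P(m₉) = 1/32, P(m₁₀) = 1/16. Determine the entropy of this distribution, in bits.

Each probability is a power of 1/2, so log₂(1/p) is an integer.
H = Σ p·log₂(1/p) = 1/16·4 + 1/8·3 + 1/8·3 + 1/4·2 + 1/16·4 + 1/8·3 + 1/32·5 + 1/8·3 + 1/32·5 + 1/16·4 = 3.0625 bits.

3.0625 bits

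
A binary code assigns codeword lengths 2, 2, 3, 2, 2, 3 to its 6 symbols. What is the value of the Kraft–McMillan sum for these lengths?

1.25

With common denominator 2^3 = 8: Σ 2^(−ℓᵢ) = 2/8 + 2/8 + 1/8 + 2/8 + 2/8 + 1/8 = 10/8 = 1.25.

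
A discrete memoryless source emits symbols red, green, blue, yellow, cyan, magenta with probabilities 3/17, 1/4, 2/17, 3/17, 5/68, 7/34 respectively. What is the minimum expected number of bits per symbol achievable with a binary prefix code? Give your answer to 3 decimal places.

2.544 bits/symbol

Repeatedly combine the two least-probable nodes; the expected code length is the sum of the merged weights.
merge 5/68 + 2/17 → 13/68
merge 3/17 + 3/17 → 6/17
merge 13/68 + 7/34 → 27/68
merge 1/4 + 6/17 → 41/68
merge 27/68 + 41/68 → 1
L = 13/68 + 6/17 + 27/68 + 41/68 + 1 = 173/68 ≈ 2.544 bits/symbol.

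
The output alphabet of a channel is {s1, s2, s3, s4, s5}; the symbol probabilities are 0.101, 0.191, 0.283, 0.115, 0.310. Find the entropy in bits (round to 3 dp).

2.188 bits

H = −Σ pᵢ log₂ pᵢ.
−0.101·log₂(0.101) = 0.3341
−0.191·log₂(0.191) = 0.4562
−0.283·log₂(0.283) = 0.5154
−0.115·log₂(0.115) = 0.3588
−0.310·log₂(0.310) = 0.5238
Sum ≈ 2.1882 → 2.188 bits.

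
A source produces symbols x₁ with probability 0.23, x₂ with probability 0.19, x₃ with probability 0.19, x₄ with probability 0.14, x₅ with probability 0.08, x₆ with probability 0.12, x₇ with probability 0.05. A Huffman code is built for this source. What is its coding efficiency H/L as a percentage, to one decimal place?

Entropy H = −Σ p log₂ p ≈ 2.6699 bits.
Huffman merges: 1/20+2/25→13/100; 3/25+13/100→1/4; 7/50+19/100→33/100; 19/100+23/100→21/50; 1/4+33/100→29/50; 21/50+29/50→1. L = 271/100 ≈ 2.7100.
Efficiency = H/L = 2.6699/2.7100 = 98.5%.

98.5%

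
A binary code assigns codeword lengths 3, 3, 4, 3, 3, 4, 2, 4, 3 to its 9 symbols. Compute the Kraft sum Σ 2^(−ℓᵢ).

With common denominator 2^4 = 16: Σ 2^(−ℓᵢ) = 2/16 + 2/16 + 1/16 + 2/16 + 2/16 + 1/16 + 4/16 + 1/16 + 2/16 = 17/16 = 1.0625.

1.0625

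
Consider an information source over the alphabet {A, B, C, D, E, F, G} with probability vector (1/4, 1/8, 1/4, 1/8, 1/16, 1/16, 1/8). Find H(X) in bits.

Each probability is a power of 1/2, so log₂(1/p) is an integer.
H = Σ p·log₂(1/p) = 1/4·2 + 1/8·3 + 1/4·2 + 1/8·3 + 1/16·4 + 1/16·4 + 1/8·3 = 2.625 bits.

2.625 bits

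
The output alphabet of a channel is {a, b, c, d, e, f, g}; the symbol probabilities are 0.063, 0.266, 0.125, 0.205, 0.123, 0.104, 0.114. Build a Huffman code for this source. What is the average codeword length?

Repeatedly combine the two least-probable nodes; the expected code length is the sum of the merged weights.
merge 63/1000 + 13/125 → 167/1000
merge 57/500 + 123/1000 → 237/1000
merge 1/8 + 167/1000 → 73/250
merge 41/200 + 237/1000 → 221/500
merge 133/500 + 73/250 → 279/500
merge 221/500 + 279/500 → 1
L = 167/1000 + 237/1000 + 73/250 + 221/500 + 279/500 + 1 = 337/125 = 2.696 bits/symbol.

2.696 bits/symbol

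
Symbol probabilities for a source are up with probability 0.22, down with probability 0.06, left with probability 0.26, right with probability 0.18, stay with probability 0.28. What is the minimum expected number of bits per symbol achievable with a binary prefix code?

2.24 bits/symbol

Repeatedly combine the two least-probable nodes; the expected code length is the sum of the merged weights.
merge 3/50 + 9/50 → 6/25
merge 11/50 + 6/25 → 23/50
merge 13/50 + 7/25 → 27/50
merge 23/50 + 27/50 → 1
L = 6/25 + 23/50 + 27/50 + 1 = 56/25 = 2.24 bits/symbol.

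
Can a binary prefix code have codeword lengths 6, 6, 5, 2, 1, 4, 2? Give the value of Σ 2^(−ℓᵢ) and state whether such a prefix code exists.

With common denominator 2^6 = 64: Σ 2^(−ℓᵢ) = 1/64 + 1/64 + 2/64 + 16/64 + 32/64 + 4/64 + 16/64 = 72/64 = 1.125.
Kraft's inequality requires Σ ≤ 1; here Σ = 1.125 > 1, so no such prefix code exists.

1.125; no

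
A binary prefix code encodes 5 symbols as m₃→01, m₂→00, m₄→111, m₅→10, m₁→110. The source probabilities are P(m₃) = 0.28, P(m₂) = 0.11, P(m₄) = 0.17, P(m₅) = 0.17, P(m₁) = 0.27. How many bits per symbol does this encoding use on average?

L̄ = Σ pᵢ·ℓᵢ = 0.28·2 + 0.11·2 + 0.17·3 + 0.17·2 + 0.27·3 = 2.44 bits/symbol.

2.44 bits/symbol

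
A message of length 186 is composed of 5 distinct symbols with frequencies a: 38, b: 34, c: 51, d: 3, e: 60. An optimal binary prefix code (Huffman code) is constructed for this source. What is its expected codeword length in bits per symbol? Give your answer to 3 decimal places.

2.199 bits/symbol

Probabilities are the counts divided by 186.
Repeatedly combine the two least-probable nodes; the expected code length is the sum of the merged weights.
merge 1/62 + 17/93 → 37/186
merge 37/186 + 19/93 → 25/62
merge 17/62 + 10/31 → 37/62
merge 25/62 + 37/62 → 1
L = 37/186 + 25/62 + 37/62 + 1 = 409/186 ≈ 2.199 bits/symbol.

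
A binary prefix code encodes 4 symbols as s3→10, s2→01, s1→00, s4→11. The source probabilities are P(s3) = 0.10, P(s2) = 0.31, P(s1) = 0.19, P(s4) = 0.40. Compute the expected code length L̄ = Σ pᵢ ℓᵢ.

2 bits/symbol

L̄ = Σ pᵢ·ℓᵢ = 0.10·2 + 0.31·2 + 0.19·2 + 0.40·2 = 2 bits/symbol.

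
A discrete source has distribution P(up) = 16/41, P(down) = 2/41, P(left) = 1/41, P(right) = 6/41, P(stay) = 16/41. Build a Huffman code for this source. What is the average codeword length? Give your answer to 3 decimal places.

1.902 bits/symbol

Repeatedly combine the two least-probable nodes; the expected code length is the sum of the merged weights.
merge 1/41 + 2/41 → 3/41
merge 3/41 + 6/41 → 9/41
merge 9/41 + 16/41 → 25/41
merge 16/41 + 25/41 → 1
L = 3/41 + 9/41 + 25/41 + 1 = 78/41 ≈ 1.902 bits/symbol.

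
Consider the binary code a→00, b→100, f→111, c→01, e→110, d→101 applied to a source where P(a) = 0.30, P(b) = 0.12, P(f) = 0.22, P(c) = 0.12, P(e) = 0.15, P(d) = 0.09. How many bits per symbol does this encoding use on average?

L̄ = Σ pᵢ·ℓᵢ = 0.30·2 + 0.12·3 + 0.22·3 + 0.12·2 + 0.15·3 + 0.09·3 = 2.58 bits/symbol.

2.58 bits/symbol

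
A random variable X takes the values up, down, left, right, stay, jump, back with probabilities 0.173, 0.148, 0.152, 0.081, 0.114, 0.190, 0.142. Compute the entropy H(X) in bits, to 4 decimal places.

H = −Σ pᵢ log₂ pᵢ.
−0.173·log₂(0.173) = 0.4379
−0.148·log₂(0.148) = 0.4079
−0.152·log₂(0.152) = 0.4131
−0.081·log₂(0.081) = 0.2937
−0.114·log₂(0.114) = 0.3571
−0.190·log₂(0.190) = 0.4552
−0.142·log₂(0.142) = 0.3999
Sum ≈ 2.7649 → 2.7649 bits.

2.7649 bits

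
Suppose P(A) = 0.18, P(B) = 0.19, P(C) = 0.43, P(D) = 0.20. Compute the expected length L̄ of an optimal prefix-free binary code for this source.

1.94 bits/symbol

Repeatedly combine the two least-probable nodes; the expected code length is the sum of the merged weights.
merge 9/50 + 19/100 → 37/100
merge 1/5 + 37/100 → 57/100
merge 43/100 + 57/100 → 1
L = 37/100 + 57/100 + 1 = 97/50 = 1.94 bits/symbol.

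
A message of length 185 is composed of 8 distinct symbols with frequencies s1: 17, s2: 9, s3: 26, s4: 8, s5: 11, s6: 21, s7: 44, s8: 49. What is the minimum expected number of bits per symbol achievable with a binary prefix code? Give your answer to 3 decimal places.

Probabilities are the counts divided by 185.
Repeatedly combine the two least-probable nodes; the expected code length is the sum of the merged weights.
merge 8/185 + 9/185 → 17/185
merge 11/185 + 17/185 → 28/185
merge 17/185 + 21/185 → 38/185
merge 26/185 + 28/185 → 54/185
merge 38/185 + 44/185 → 82/185
merge 49/185 + 54/185 → 103/185
merge 82/185 + 103/185 → 1
L = 17/185 + 28/185 + 38/185 + 54/185 + 82/185 + 103/185 + 1 = 507/185 ≈ 2.741 bits/symbol.

2.741 bits/symbol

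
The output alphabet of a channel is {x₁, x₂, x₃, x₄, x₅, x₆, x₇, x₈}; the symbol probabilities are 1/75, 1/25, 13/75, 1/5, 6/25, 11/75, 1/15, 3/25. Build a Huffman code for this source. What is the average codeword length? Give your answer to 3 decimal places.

2.733 bits/symbol

Repeatedly combine the two least-probable nodes; the expected code length is the sum of the merged weights.
merge 1/75 + 1/25 → 4/75
merge 4/75 + 1/15 → 3/25
merge 3/25 + 3/25 → 6/25
merge 11/75 + 13/75 → 8/25
merge 1/5 + 6/25 → 11/25
merge 6/25 + 8/25 → 14/25
merge 11/25 + 14/25 → 1
L = 4/75 + 3/25 + 6/25 + 8/25 + 11/25 + 14/25 + 1 = 41/15 ≈ 2.733 bits/symbol.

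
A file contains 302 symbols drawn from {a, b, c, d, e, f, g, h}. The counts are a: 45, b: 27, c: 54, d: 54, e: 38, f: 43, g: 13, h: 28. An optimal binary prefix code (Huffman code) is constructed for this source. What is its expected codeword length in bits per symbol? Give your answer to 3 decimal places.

Probabilities are the counts divided by 302.
Repeatedly combine the two least-probable nodes; the expected code length is the sum of the merged weights.
merge 13/302 + 27/302 → 20/151
merge 14/151 + 19/151 → 33/151
merge 20/151 + 43/302 → 83/302
merge 45/302 + 27/151 → 99/302
merge 27/151 + 33/151 → 60/151
merge 83/302 + 99/302 → 91/151
merge 60/151 + 91/151 → 1
L = 20/151 + 33/151 + 83/302 + 99/302 + 60/151 + 91/151 + 1 = 446/151 ≈ 2.954 bits/symbol.

2.954 bits/symbol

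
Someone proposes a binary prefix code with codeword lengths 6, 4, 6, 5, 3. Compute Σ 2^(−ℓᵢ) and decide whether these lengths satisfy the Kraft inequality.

With common denominator 2^6 = 64: Σ 2^(−ℓᵢ) = 1/64 + 4/64 + 1/64 + 2/64 + 8/64 = 16/64 = 0.25.
Kraft's inequality requires Σ ≤ 1; here Σ = 0.25 ≤ 1, so such a prefix code exists.

0.25; yes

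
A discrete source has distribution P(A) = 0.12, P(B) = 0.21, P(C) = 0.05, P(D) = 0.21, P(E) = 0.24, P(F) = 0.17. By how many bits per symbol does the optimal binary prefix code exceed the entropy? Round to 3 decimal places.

Entropy H = −Σ p log₂ p ≈ 2.4575 bits.
Huffman merges: 1/20+3/25→17/100; 17/100+17/100→17/50; 21/100+21/100→21/50; 6/25+17/50→29/50; 21/50+29/50→1. L = 251/100 ≈ 2.5100.
L − H = 2.5100 − 2.4575 = 0.052 bits.

0.052 bits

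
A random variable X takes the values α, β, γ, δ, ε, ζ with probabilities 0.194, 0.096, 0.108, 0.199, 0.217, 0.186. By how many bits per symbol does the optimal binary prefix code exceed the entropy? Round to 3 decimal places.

0.061 bits

Entropy H = −Σ p log₂ p ≈ 2.5235 bits.
Huffman merges: 12/125+27/250→51/250; 93/500+97/500→19/50; 199/1000+51/250→403/1000; 217/1000+19/50→597/1000; 403/1000+597/1000→1. L = 323/125 ≈ 2.5840.
L − H = 2.5840 − 2.5235 = 0.061 bits.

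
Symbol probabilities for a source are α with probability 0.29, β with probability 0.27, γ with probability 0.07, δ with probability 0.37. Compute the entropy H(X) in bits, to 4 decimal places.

1.8272 bits

H = −Σ pᵢ log₂ pᵢ.
−0.29·log₂(0.29) = 0.5179
−0.27·log₂(0.27) = 0.5100
−0.07·log₂(0.07) = 0.2686
−0.37·log₂(0.37) = 0.5307
Sum ≈ 1.8272 → 1.8272 bits.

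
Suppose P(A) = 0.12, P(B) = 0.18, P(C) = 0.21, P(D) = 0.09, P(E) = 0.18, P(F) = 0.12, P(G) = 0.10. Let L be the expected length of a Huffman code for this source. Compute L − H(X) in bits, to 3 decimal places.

Entropy H = −Σ p log₂ p ≈ 2.7424 bits.
Huffman merges: 9/100+1/10→19/100; 3/25+3/25→6/25; 9/50+9/50→9/25; 19/100+21/100→2/5; 6/25+9/25→3/5; 2/5+3/5→1. L = 279/100 ≈ 2.7900.
L − H = 2.7900 − 2.7424 = 0.048 bits.

0.048 bits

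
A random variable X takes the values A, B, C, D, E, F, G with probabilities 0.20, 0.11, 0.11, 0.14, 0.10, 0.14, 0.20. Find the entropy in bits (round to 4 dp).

H = −Σ pᵢ log₂ pᵢ.
−0.20·log₂(0.20) = 0.4644
−0.11·log₂(0.11) = 0.3503
−0.11·log₂(0.11) = 0.3503
−0.14·log₂(0.14) = 0.3971
−0.10·log₂(0.10) = 0.3322
−0.14·log₂(0.14) = 0.3971
−0.20·log₂(0.20) = 0.4644
Sum ≈ 2.7558 → 2.7558 bits.

2.7558 bits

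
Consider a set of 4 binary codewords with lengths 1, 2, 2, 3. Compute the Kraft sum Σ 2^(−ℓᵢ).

1.125

With common denominator 2^3 = 8: Σ 2^(−ℓᵢ) = 4/8 + 2/8 + 2/8 + 1/8 = 9/8 = 1.125.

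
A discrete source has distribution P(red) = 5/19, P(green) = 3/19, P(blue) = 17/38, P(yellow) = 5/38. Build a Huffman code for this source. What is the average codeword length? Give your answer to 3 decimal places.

Repeatedly combine the two least-probable nodes; the expected code length is the sum of the merged weights.
merge 5/38 + 3/19 → 11/38
merge 5/19 + 11/38 → 21/38
merge 17/38 + 21/38 → 1
L = 11/38 + 21/38 + 1 = 35/19 ≈ 1.842 bits/symbol.

1.842 bits/symbol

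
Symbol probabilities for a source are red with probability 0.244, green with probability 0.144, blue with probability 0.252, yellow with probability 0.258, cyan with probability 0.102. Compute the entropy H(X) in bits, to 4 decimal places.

2.2405 bits

H = −Σ pᵢ log₂ pᵢ.
−0.244·log₂(0.244) = 0.4966
−0.144·log₂(0.144) = 0.4026
−0.252·log₂(0.252) = 0.5011
−0.258·log₂(0.258) = 0.5043
−0.102·log₂(0.102) = 0.3359
Sum ≈ 2.2405 → 2.2405 bits.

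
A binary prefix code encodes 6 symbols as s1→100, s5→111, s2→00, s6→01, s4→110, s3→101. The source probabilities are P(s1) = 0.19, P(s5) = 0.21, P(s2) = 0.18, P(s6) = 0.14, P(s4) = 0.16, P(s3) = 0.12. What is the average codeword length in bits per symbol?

L̄ = Σ pᵢ·ℓᵢ = 0.19·3 + 0.21·3 + 0.18·2 + 0.14·2 + 0.16·3 + 0.12·3 = 2.68 bits/symbol.

2.68 bits/symbol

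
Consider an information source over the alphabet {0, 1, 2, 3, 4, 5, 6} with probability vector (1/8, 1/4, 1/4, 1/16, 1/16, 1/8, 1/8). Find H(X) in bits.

Each probability is a power of 1/2, so log₂(1/p) is an integer.
H = Σ p·log₂(1/p) = 1/8·3 + 1/4·2 + 1/4·2 + 1/16·4 + 1/16·4 + 1/8·3 + 1/8·3 = 2.625 bits.

2.625 bits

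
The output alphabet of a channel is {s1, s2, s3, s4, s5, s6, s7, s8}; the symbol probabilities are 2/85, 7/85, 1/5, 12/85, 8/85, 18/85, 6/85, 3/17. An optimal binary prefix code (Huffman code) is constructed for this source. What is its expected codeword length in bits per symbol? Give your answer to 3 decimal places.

Repeatedly combine the two least-probable nodes; the expected code length is the sum of the merged weights.
merge 2/85 + 6/85 → 8/85
merge 7/85 + 8/85 → 3/17
merge 8/85 + 12/85 → 4/17
merge 3/17 + 3/17 → 6/17
merge 1/5 + 18/85 → 7/17
merge 4/17 + 6/17 → 10/17
merge 7/17 + 10/17 → 1
L = 8/85 + 3/17 + 4/17 + 6/17 + 7/17 + 10/17 + 1 = 243/85 ≈ 2.859 bits/symbol.

2.859 bits/symbol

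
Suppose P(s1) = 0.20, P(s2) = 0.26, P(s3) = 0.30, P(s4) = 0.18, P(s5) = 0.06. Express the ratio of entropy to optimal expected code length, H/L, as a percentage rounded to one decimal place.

Entropy H = −Σ p log₂ p ≈ 2.1796 bits.
Huffman merges: 3/50+9/50→6/25; 1/5+6/25→11/25; 13/50+3/10→14/25; 11/25+14/25→1. L = 56/25 ≈ 2.2400.
Efficiency = H/L = 2.1796/2.2400 = 97.3%.

97.3%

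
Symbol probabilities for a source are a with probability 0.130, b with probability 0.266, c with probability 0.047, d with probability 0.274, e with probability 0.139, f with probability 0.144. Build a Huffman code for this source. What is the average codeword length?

Repeatedly combine the two least-probable nodes; the expected code length is the sum of the merged weights.
merge 47/1000 + 13/100 → 177/1000
merge 139/1000 + 18/125 → 283/1000
merge 177/1000 + 133/500 → 443/1000
merge 137/500 + 283/1000 → 557/1000
merge 443/1000 + 557/1000 → 1
L = 177/1000 + 283/1000 + 443/1000 + 557/1000 + 1 = 123/50 = 2.46 bits/symbol.

2.46 bits/symbol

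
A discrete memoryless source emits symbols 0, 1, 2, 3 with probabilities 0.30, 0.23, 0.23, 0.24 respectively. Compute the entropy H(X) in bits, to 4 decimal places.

H = −Σ pᵢ log₂ pᵢ.
−0.30·log₂(0.30) = 0.5211
−0.23·log₂(0.23) = 0.4877
−0.23·log₂(0.23) = 0.4877
−0.24·log₂(0.24) = 0.4941
Sum ≈ 1.9906 → 1.9906 bits.

1.9906 bits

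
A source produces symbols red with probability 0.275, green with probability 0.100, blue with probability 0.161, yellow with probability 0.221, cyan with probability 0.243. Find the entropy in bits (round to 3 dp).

2.246 bits

H = −Σ pᵢ log₂ pᵢ.
−0.275·log₂(0.275) = 0.5122
−0.100·log₂(0.100) = 0.3322
−0.161·log₂(0.161) = 0.4242
−0.221·log₂(0.221) = 0.4813
−0.243·log₂(0.243) = 0.4960
Sum ≈ 2.2459 → 2.246 bits.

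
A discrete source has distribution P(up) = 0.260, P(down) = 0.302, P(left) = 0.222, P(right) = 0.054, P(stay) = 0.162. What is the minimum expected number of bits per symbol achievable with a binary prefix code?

Repeatedly combine the two least-probable nodes; the expected code length is the sum of the merged weights.
merge 27/500 + 81/500 → 27/125
merge 27/125 + 111/500 → 219/500
merge 13/50 + 151/500 → 281/500
merge 219/500 + 281/500 → 1
L = 27/125 + 219/500 + 281/500 + 1 = 277/125 = 2.216 bits/symbol.

2.216 bits/symbol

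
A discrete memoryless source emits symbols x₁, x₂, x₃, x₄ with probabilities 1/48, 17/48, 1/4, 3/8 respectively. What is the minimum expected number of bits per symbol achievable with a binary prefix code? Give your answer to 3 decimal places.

Repeatedly combine the two least-probable nodes; the expected code length is the sum of the merged weights.
merge 1/48 + 1/4 → 13/48
merge 13/48 + 17/48 → 5/8
merge 3/8 + 5/8 → 1
L = 13/48 + 5/8 + 1 = 91/48 ≈ 1.896 bits/symbol.

1.896 bits/symbol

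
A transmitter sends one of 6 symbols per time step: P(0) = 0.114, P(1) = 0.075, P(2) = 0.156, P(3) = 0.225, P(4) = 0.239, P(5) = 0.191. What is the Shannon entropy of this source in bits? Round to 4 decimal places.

H = −Σ pᵢ log₂ pᵢ.
−0.114·log₂(0.114) = 0.3571
−0.075·log₂(0.075) = 0.2803
−0.156·log₂(0.156) = 0.4181
−0.225·log₂(0.225) = 0.4842
−0.239·log₂(0.239) = 0.4935
−0.191·log₂(0.191) = 0.4562
Sum ≈ 2.4895 → 2.4895 bits.

2.4895 bits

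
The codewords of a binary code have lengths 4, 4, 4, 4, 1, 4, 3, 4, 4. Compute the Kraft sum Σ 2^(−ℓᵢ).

With common denominator 2^4 = 16: Σ 2^(−ℓᵢ) = 1/16 + 1/16 + 1/16 + 1/16 + 8/16 + 1/16 + 2/16 + 1/16 + 1/16 = 17/16 = 1.0625.

1.0625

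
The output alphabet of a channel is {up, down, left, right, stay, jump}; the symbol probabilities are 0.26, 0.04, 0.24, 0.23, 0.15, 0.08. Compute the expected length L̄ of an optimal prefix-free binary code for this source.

Repeatedly combine the two least-probable nodes; the expected code length is the sum of the merged weights.
merge 1/25 + 2/25 → 3/25
merge 3/25 + 3/20 → 27/100
merge 23/100 + 6/25 → 47/100
merge 13/50 + 27/100 → 53/100
merge 47/100 + 53/100 → 1
L = 3/25 + 27/100 + 47/100 + 53/100 + 1 = 239/100 = 2.39 bits/symbol.

2.39 bits/symbol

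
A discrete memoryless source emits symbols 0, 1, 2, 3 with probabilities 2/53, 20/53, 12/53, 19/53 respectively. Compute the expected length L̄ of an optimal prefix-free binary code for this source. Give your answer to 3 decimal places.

Repeatedly combine the two least-probable nodes; the expected code length is the sum of the merged weights.
merge 2/53 + 12/53 → 14/53
merge 14/53 + 19/53 → 33/53
merge 20/53 + 33/53 → 1
L = 14/53 + 33/53 + 1 = 100/53 ≈ 1.887 bits/symbol.

1.887 bits/symbol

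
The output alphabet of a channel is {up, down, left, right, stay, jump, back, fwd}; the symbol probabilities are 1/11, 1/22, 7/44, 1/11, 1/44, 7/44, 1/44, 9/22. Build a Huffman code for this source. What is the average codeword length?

2.5 bits/symbol

Repeatedly combine the two least-probable nodes; the expected code length is the sum of the merged weights.
merge 1/44 + 1/44 → 1/22
merge 1/22 + 1/22 → 1/11
merge 1/11 + 1/11 → 2/11
merge 1/11 + 7/44 → 1/4
merge 7/44 + 2/11 → 15/44
merge 1/4 + 15/44 → 13/22
merge 9/22 + 13/22 → 1
L = 1/22 + 1/11 + 2/11 + 1/4 + 15/44 + 13/22 + 1 = 5/2 = 2.5 bits/symbol.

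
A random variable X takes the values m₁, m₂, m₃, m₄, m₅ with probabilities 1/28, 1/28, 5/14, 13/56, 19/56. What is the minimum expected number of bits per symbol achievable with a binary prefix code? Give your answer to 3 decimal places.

2.018 bits/symbol

Repeatedly combine the two least-probable nodes; the expected code length is the sum of the merged weights.
merge 1/28 + 1/28 → 1/14
merge 1/14 + 13/56 → 17/56
merge 17/56 + 19/56 → 9/14
merge 5/14 + 9/14 → 1
L = 1/14 + 17/56 + 9/14 + 1 = 113/56 ≈ 2.018 bits/symbol.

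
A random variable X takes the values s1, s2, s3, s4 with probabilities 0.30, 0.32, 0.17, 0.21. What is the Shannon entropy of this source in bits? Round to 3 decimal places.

1.955 bits

H = −Σ pᵢ log₂ pᵢ.
−0.30·log₂(0.30) = 0.5211
−0.32·log₂(0.32) = 0.5260
−0.17·log₂(0.17) = 0.4346
−0.21·log₂(0.21) = 0.4728
Sum ≈ 1.9545 → 1.955 bits.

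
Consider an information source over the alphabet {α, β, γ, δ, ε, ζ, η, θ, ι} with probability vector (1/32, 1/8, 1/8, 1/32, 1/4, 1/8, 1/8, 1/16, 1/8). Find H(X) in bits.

2.9375 bits

Each probability is a power of 1/2, so log₂(1/p) is an integer.
H = Σ p·log₂(1/p) = 1/32·5 + 1/8·3 + 1/8·3 + 1/32·5 + 1/4·2 + 1/8·3 + 1/8·3 + 1/16·4 + 1/8·3 = 2.9375 bits.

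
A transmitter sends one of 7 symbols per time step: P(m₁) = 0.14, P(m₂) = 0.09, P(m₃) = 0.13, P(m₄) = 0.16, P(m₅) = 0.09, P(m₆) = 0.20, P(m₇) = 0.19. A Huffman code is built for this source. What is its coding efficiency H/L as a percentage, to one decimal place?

Entropy H = −Σ p log₂ p ≈ 2.7477 bits.
Huffman merges: 9/100+9/100→9/50; 13/100+7/50→27/100; 4/25+9/50→17/50; 19/100+1/5→39/100; 27/100+17/50→61/100; 39/100+61/100→1. L = 279/100 ≈ 2.7900.
Efficiency = H/L = 2.7477/2.7900 = 98.5%.

98.5%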